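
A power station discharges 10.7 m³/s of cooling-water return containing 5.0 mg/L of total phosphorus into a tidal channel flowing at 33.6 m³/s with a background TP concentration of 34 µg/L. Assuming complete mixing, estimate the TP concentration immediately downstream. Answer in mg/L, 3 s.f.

34 µg/L = 0.034 mg/L.
By mass balance at complete mixing, C = (10.7·5 + 33.6·0.034) / (10.7 + 33.6) = 54.64/44.3 = 1.233 mg/L.

1.23 mg/L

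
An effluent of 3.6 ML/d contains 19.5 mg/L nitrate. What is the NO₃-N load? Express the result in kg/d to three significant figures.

3.6 ML/d = 0.04167 m³/s.
Mass flux = Q·C = 0.04167 m³/s × 19.5 g/m³ = 0.8125 g/s.
= 0.8125 g/s × 86.4 = 70.2 kg/d.

70.2 kg/d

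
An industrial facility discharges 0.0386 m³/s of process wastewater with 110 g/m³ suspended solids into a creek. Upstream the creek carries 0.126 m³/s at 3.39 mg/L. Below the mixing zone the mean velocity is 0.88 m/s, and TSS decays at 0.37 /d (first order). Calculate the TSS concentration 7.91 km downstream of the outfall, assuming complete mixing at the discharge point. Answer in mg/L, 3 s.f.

27.3 mg/L

After complete mixing, C₀ = (0.0386·110 + 0.126·3.39) / 0.1646 = 28.39 mg/L.
Travel time t = 7910 m / 0.88 m/s = 8989 s = 0.104 d.
C = 28.39·exp(−0.37·0.104) = 28.39·0.9622 = 27.32 mg/L.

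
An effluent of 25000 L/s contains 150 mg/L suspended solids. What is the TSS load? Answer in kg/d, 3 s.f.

324000 kg/d

25000 L/s = 25 m³/s.
Mass flux = Q·C = 25 m³/s × 150 g/m³ = 3750 g/s.
= 3750 g/s × 86.4 = 3.24e+05 kg/d.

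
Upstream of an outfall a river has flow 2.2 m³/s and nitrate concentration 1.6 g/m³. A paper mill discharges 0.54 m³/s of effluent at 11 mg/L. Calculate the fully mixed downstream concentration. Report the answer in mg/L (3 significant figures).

3.45 mg/L

By mass balance at complete mixing, C = (0.54·11 + 2.2·1.6) / (0.54 + 2.2) = 9.46/2.74 = 3.453 mg/L.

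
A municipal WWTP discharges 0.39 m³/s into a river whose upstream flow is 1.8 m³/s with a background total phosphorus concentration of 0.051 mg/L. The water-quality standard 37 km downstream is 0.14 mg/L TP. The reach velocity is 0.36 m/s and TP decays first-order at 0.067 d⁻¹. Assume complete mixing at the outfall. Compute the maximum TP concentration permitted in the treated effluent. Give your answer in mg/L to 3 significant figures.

Travel time to the compliance point: t = 3.7e+04/0.36 = 1.028e+05 s = 1.19 d; decay factor exp(−0.067·1.19) = 0.9234.
So the concentration just after mixing may be at most 0.14/0.9234 = 0.1516 mg/L.
Mass balance: 0.1516·2.19 = 0.39·Cₑ + 1.8·0.051.
Cₑ = (0.332 − 0.0918) / 0.39 = 0.616 mg/L.

0.616 mg/L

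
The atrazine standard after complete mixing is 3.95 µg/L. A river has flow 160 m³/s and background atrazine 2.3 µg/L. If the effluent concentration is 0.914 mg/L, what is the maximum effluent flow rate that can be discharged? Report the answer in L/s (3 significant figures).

2.3 µg/L = 0.0023 mg/L.
3.95 µg/L = 0.00395 mg/L.
Mass balance at complete mixing: C_std·(Q_w + Q_r) = Q_w·C_e + Q_r·C_b.
Rearranging, Q_w = Q_r·(C_std − C_b)/(C_e − C_std) = 160·(0.00395 − 0.0023) / (0.914 − 0.00395) = 0.2901 m³/s.
= 290.1 L/s.

290 L/s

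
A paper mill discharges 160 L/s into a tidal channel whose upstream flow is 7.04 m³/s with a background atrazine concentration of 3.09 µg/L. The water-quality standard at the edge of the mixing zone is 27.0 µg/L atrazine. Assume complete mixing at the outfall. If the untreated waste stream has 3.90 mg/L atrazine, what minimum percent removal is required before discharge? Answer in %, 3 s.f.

160 L/s = 0.16 m³/s.
3.09 µg/L = 0.00309 mg/L.
27.0 µg/L = 0.027 mg/L.
Mass balance: 0.027·7.2 = 0.16·Cₑ + 7.04·0.00309.
Cₑ = (0.1944 − 0.02175) / 0.16 = 1.079 mg/L.
Required removal = 1 − 1.079/3.90 = 72.33 %.

72.3 %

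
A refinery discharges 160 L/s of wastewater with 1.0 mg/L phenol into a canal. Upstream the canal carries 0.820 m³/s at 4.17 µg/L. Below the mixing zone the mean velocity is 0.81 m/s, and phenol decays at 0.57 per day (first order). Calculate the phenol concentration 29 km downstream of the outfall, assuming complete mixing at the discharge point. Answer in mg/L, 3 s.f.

0.132 mg/L

160 L/s = 0.16 m³/s.
4.17 µg/L = 0.00417 mg/L.
After complete mixing, C₀ = (0.16·1 + 0.82·0.00417) / 0.98 = 0.1668 mg/L.
Travel time t = 2.9e+04 m / 0.81 m/s = 3.58e+04 s = 0.4144 d.
C = 0.1668·exp(−0.57·0.4144) = 0.1668·0.7896 = 0.1317 mg/L.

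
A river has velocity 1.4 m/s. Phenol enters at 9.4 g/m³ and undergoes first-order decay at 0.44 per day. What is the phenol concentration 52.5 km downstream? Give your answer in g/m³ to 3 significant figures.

Travel time t = 52.5 km / 1.4 m/s = 5.25e+04/1.4 = 3.75e+04 s = 0.434 d.
First-order decay: C = 9.4·exp(−0.44·0.434) = 9.4·0.8262 = 7.766 g/m³.

7.77 g/m³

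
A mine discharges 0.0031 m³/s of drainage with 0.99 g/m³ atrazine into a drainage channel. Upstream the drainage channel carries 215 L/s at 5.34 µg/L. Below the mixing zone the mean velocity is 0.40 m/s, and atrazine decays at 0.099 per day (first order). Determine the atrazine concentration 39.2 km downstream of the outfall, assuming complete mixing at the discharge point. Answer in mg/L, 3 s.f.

0.0173 mg/L

215 L/s = 0.215 m³/s.
5.34 µg/L = 0.00534 mg/L.
After complete mixing, C₀ = (0.0031·0.99 + 0.215·0.00534) / 0.2181 = 0.01934 mg/L.
Travel time t = 3.92e+04 m / 0.40 m/s = 9.8e+04 s = 1.134 d.
C = 0.01934·exp(−0.099·1.134) = 0.01934·0.8938 = 0.01728 mg/L.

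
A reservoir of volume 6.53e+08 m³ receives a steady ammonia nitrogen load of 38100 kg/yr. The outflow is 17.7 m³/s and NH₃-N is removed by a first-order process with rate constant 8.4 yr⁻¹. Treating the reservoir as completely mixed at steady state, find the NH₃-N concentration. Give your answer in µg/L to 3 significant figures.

Outflow Q = 17.7 m³/s × 3.156e+07 s/yr = 5.586e+08 m³/yr.
Steady-state CSTR mass balance: W = Q·C + k·V·C, so C = W/(Q + kV).
Q + kV = 5.586e+08 + 8.4·6.53e+08 = 6.044e+09 m³/yr.
C = 38100/6.044e+09 = 6.304e-06 kg/m³ = 0.006304 mg/L = 6.304 µg/L.

6.30 µg/L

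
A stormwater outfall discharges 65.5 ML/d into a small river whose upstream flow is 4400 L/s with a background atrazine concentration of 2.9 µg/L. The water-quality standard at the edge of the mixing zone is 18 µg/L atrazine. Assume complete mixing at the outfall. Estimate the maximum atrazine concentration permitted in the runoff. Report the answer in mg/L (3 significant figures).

65.5 ML/d = 0.7581 m³/s.
4400 L/s = 4.4 m³/s.
2.9 µg/L = 0.0029 mg/L.
18 µg/L = 0.018 mg/L.
Mass balance: 0.018·5.158 = 0.7581·Cₑ + 4.4·0.0029.
Cₑ = (0.09285 − 0.01276) / 0.7581 = 0.1056 mg/L.

0.106 mg/L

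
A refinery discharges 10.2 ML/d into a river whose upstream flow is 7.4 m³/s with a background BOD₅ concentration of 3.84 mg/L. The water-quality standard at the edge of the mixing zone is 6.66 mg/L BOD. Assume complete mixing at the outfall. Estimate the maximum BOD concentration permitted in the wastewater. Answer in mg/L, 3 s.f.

10.2 ML/d = 0.1181 m³/s.
Mass balance: 6.66·7.518 = 0.1181·Cₑ + 7.4·3.84.
Cₑ = (50.07 − 28.42) / 0.1181 = 183.4 mg/L.

183 mg/L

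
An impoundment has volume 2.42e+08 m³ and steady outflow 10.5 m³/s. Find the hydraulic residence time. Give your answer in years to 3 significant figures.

Q = 10.5 m³/s × 3.156e+07 s/yr = 3.314e+08 m³/yr.
Hydraulic residence time τ = V/Q = 2.42e+08/3.314e+08 = 0.7303 yr.

0.730 yr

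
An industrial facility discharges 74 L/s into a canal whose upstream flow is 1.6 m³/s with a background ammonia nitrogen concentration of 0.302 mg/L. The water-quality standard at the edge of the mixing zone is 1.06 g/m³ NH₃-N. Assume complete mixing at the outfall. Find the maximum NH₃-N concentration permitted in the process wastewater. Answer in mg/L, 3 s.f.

17.4 mg/L

74 L/s = 0.074 m³/s.
Mass balance: 1.06·1.674 = 0.074·Cₑ + 1.6·0.302.
Cₑ = (1.774 − 0.4832) / 0.074 = 17.45 mg/L.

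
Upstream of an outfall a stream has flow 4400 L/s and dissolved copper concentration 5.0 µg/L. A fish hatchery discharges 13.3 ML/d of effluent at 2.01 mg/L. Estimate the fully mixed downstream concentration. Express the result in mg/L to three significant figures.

0.0728 mg/L

13.3 ML/d = 0.1539 m³/s.
4400 L/s = 4.4 m³/s.
5.0 µg/L = 0.005 mg/L.
Flow-weighted mixing gives C = (0.1539·2.01 + 4.4·0.005) / (0.1539 + 4.4) = 0.3314/4.554 = 0.07277 mg/L.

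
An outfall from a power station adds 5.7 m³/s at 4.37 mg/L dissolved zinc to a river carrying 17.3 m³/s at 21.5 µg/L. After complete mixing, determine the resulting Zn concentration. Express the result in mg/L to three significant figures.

21.5 µg/L = 0.0215 mg/L.
By mass balance at complete mixing, C = (5.7·4.37 + 17.3·0.0215) / (5.7 + 17.3) = 25.28/23 = 1.099 mg/L.

1.10 mg/L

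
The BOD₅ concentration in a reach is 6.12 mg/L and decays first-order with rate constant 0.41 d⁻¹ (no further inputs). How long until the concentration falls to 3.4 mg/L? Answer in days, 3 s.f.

t = ln(C₀/C)/k = ln(6.12/3.4)/0.41 = 0.5878/0.41 = 1.434 d.

1.43 d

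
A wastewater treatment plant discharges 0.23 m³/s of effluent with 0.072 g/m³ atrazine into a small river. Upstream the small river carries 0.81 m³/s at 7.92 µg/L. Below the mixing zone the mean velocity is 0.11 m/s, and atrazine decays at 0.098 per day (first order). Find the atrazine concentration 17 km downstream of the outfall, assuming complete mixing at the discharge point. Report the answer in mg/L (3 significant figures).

0.0185 mg/L

7.92 µg/L = 0.00792 mg/L.
After complete mixing, C₀ = (0.23·0.072 + 0.81·0.00792) / 1.04 = 0.02209 mg/L.
Travel time t = 1.7e+04 m / 0.11 m/s = 1.545e+05 s = 1.789 d.
C = 0.02209·exp(−0.098·1.789) = 0.02209·0.8392 = 0.01854 mg/L.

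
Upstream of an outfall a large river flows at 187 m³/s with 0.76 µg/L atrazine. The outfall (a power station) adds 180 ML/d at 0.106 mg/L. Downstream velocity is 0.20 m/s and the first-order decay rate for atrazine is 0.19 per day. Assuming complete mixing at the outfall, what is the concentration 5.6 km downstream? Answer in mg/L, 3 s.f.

0.00180 mg/L

180 ML/d = 2.083 m³/s.
0.76 µg/L = 0.00076 mg/L.
After complete mixing, C₀ = (2.083·0.106 + 187·0.00076) / 189.1 = 0.00192 mg/L.
Travel time t = 5600 m / 0.20 m/s = 2.8e+04 s = 0.3241 d.
C = 0.00192·exp(−0.19·0.3241) = 0.00192·0.9403 = 0.001805 mg/L.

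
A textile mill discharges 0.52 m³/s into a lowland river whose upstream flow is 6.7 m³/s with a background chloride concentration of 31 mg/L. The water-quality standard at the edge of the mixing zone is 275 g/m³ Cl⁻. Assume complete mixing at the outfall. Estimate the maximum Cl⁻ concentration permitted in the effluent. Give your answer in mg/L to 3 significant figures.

3420 mg/L

Mass balance: 275·7.22 = 0.52·Cₑ + 6.7·31.
Cₑ = (1986 − 207.7) / 0.52 = 3419 mg/L.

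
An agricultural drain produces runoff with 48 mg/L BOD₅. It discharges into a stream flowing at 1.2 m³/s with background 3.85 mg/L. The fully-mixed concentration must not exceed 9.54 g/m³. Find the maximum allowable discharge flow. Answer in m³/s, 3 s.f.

Mass balance at complete mixing: C_std·(Q_w + Q_r) = Q_w·C_e + Q_r·C_b.
Rearranging, Q_w = Q_r·(C_std − C_b)/(C_e − C_std) = 1.2·(9.54 − 3.85) / (48 − 9.54) = 0.1775 m³/s.

0.178 m³/s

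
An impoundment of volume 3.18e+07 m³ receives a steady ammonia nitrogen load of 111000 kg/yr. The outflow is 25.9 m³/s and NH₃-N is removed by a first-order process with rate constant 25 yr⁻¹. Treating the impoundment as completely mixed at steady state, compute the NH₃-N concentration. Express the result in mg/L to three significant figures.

Outflow Q = 25.9 m³/s × 3.156e+07 s/yr = 8.173e+08 m³/yr.
Steady-state CSTR mass balance: W = Q·C + k·V·C, so C = W/(Q + kV).
Q + kV = 8.173e+08 + 25·3.18e+07 = 1.612e+09 m³/yr.
C = 111000/1.612e+09 = 6.884e-05 kg/m³ = 0.06884 mg/L.

0.0688 mg/L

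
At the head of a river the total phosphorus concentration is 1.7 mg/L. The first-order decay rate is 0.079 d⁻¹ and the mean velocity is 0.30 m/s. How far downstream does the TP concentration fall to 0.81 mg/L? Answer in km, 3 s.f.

From C = C₀·e^(−kt), t = ln(C₀/C)/k = ln(1.7/0.81)/0.079 = 0.7413/0.079 = 9.384 d.
Distance = v·t = 0.30 m/s × 8.108e+05 s = 2.432e+05 m = 243.2 km.

243 km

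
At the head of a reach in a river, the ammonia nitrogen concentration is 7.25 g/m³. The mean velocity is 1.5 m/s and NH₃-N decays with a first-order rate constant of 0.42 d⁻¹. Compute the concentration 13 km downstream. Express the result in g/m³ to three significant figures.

6.95 g/m³

Travel time t = 13 km / 1.5 m/s = 1.3e+04/1.5 = 8667 s = 0.1003 d.
First-order decay: C = 7.25·exp(−0.42·0.1003) = 7.25·0.9587 = 6.951 g/m³.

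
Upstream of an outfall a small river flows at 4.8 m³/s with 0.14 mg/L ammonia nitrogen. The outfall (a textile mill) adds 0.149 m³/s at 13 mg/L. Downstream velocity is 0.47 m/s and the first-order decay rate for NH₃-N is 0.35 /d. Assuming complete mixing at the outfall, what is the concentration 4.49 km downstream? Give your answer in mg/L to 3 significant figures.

0.507 mg/L

After complete mixing, C₀ = (0.149·13 + 4.8·0.14) / 4.949 = 0.5272 mg/L.
Travel time t = 4490 m / 0.47 m/s = 9553 s = 0.1106 d.
C = 0.5272·exp(−0.35·0.1106) = 0.5272·0.962 = 0.5072 mg/L.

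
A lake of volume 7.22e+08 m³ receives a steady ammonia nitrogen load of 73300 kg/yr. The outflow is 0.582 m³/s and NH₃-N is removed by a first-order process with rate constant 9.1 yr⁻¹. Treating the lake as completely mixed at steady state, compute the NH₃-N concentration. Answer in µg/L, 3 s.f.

11.1 µg/L

Outflow Q = 0.582 m³/s × 3.156e+07 s/yr = 1.837e+07 m³/yr.
Steady-state CSTR mass balance: W = Q·C + k·V·C, so C = W/(Q + kV).
Q + kV = 1.837e+07 + 9.1·7.22e+08 = 6.589e+09 m³/yr.
C = 73300/6.589e+09 = 1.113e-05 kg/m³ = 0.01113 mg/L = 11.13 µg/L.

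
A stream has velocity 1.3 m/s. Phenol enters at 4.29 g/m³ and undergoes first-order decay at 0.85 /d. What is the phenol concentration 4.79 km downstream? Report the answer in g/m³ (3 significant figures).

4.14 g/m³

Travel time t = 4.79 km / 1.3 m/s = 4790/1.3 = 3685 s = 0.04265 d.
First-order decay: C = 4.29·exp(−0.85·0.04265) = 4.29·0.9644 = 4.137 g/m³.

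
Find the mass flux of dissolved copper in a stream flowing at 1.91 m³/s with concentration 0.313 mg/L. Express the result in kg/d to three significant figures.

51.7 kg/d

Mass flux = Q·C = 1.91 m³/s × 0.313 g/m³ = 0.5978 g/s.
= 0.5978 g/s × 86.4 = 51.65 kg/d.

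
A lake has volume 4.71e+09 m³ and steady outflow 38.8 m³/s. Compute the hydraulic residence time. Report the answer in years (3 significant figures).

Q = 38.8 m³/s × 3.156e+07 s/yr = 1.224e+09 m³/yr.
Hydraulic residence time τ = V/Q = 4.71e+09/1.224e+09 = 3.847 yr.

3.85 yr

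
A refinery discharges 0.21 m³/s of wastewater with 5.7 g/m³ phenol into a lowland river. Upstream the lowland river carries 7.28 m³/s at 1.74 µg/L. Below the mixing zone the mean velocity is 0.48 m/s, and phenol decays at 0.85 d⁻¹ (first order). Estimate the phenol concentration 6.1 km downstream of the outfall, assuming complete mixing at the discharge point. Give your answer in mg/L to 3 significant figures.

0.143 mg/L

1.74 µg/L = 0.00174 mg/L.
After complete mixing, C₀ = (0.21·5.7 + 7.28·0.00174) / 7.49 = 0.1615 mg/L.
Travel time t = 6100 m / 0.48 m/s = 1.271e+04 s = 0.1471 d.
C = 0.1615·exp(−0.85·0.1471) = 0.1615·0.8825 = 0.1425 mg/L.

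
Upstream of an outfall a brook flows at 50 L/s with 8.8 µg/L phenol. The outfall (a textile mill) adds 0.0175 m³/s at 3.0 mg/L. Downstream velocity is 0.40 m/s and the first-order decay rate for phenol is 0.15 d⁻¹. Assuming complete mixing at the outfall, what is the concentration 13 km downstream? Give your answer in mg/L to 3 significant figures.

50 L/s = 0.05 m³/s.
8.8 µg/L = 0.0088 mg/L.
After complete mixing, C₀ = (0.0175·3 + 0.05·0.0088) / 0.0675 = 0.7843 mg/L.
Travel time t = 1.3e+04 m / 0.40 m/s = 3.25e+04 s = 0.3762 d.
C = 0.7843·exp(−0.15·0.3762) = 0.7843·0.9451 = 0.7413 mg/L.

0.741 mg/L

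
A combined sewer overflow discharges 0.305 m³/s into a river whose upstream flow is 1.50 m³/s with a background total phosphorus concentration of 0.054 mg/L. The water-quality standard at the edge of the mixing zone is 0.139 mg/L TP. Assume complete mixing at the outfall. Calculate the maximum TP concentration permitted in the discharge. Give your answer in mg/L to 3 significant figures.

Mass balance: 0.139·1.805 = 0.305·Cₑ + 1.5·0.054.
Cₑ = (0.2509 − 0.081) / 0.305 = 0.557 mg/L.

0.557 mg/L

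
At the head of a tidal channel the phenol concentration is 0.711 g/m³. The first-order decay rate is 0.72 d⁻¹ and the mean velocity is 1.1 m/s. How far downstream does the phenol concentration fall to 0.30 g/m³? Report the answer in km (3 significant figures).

From C = C₀·e^(−kt), t = ln(C₀/C)/k = ln(0.711/0.30)/0.72 = 0.8629/0.72 = 1.198 d.
Distance = v·t = 1.1 m/s × 1.035e+05 s = 1.139e+05 m = 113.9 km.

114 km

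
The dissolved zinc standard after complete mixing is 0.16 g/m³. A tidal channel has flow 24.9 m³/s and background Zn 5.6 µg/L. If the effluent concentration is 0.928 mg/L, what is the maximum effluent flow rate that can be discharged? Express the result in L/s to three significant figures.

5.6 µg/L = 0.0056 mg/L.
Mass balance at complete mixing: C_std·(Q_w + Q_r) = Q_w·C_e + Q_r·C_b.
Rearranging, Q_w = Q_r·(C_std − C_b)/(C_e − C_std) = 24.9·(0.16 − 0.0056) / (0.928 − 0.16) = 5.006 m³/s.
= 5006 L/s.

5010 L/s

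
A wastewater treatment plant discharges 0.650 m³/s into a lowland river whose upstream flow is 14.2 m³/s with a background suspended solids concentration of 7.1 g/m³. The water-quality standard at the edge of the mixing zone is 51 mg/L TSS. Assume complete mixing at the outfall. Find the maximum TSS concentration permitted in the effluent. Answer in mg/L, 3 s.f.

Mass balance: 51·14.85 = 0.65·Cₑ + 14.2·7.1.
Cₑ = (757.4 − 100.8) / 0.65 = 1010 mg/L.

1010 mg/L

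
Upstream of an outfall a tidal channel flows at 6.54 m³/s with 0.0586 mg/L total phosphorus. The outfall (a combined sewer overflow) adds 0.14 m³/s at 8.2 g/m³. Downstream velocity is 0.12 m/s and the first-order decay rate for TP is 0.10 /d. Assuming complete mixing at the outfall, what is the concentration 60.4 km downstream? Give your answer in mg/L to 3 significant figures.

0.128 mg/L

After complete mixing, C₀ = (0.14·8.2 + 6.54·0.0586) / 6.68 = 0.2292 mg/L.
Travel time t = 6.04e+04 m / 0.12 m/s = 5.033e+05 s = 5.826 d.
C = 0.2292·exp(−0.10·5.826) = 0.2292·0.5585 = 0.128 mg/L.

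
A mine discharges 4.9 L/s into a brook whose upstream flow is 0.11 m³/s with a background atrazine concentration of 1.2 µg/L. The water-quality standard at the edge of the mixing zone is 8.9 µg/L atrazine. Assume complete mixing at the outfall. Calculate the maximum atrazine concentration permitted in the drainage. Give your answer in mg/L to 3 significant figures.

4.9 L/s = 0.0049 m³/s.
1.2 µg/L = 0.0012 mg/L.
8.9 µg/L = 0.0089 mg/L.
Mass balance: 0.0089·0.1149 = 0.0049·Cₑ + 0.11·0.0012.
Cₑ = (0.001023 − 0.000132) / 0.0049 = 0.1818 mg/L.

0.182 mg/L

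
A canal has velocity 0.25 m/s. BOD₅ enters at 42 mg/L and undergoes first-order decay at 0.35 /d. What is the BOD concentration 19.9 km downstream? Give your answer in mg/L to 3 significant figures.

Travel time t = 19.9 km / 0.25 m/s = 1.99e+04/0.25 = 7.96e+04 s = 0.9213 d.
First-order decay: C = 42·exp(−0.35·0.9213) = 42·0.7244 = 30.42 mg/L.

30.4 mg/L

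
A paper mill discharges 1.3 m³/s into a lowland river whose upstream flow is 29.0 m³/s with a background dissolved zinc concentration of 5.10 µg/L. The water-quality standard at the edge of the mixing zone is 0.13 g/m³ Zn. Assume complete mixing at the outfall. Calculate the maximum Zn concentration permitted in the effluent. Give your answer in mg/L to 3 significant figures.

5.10 µg/L = 0.0051 mg/L.
Mass balance: 0.13·30.3 = 1.3·Cₑ + 29·0.0051.
Cₑ = (3.939 − 0.1479) / 1.3 = 2.916 mg/L.

2.92 mg/L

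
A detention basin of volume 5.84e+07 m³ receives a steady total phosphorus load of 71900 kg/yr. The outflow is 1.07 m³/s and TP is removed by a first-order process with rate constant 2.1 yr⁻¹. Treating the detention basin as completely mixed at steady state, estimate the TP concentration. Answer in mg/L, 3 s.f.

Outflow Q = 1.07 m³/s × 3.156e+07 s/yr = 3.377e+07 m³/yr.
Steady-state CSTR mass balance: W = Q·C + k·V·C, so C = W/(Q + kV).
Q + kV = 3.377e+07 + 2.1·5.84e+07 = 1.564e+08 m³/yr.
C = 71900/1.564e+08 = 0.0004597 kg/m³ = 0.4597 mg/L.

0.460 mg/L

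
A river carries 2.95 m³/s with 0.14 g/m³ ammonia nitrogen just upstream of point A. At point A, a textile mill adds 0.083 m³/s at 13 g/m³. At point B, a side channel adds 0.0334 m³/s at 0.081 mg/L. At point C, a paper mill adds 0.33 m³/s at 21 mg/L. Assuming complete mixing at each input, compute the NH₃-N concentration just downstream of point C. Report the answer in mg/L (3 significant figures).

2.48 mg/L

After input A: C = (2.95·0.14 + 0.083·13) / 3.033 = 0.4919 mg/L.
After input B: C = (3.033·0.4919 + 0.0334·0.081) / 3.066 = 0.4874 mg/L.
After input C: C = (3.066·0.4874 + 0.33·21) / 3.396 = 2.48 mg/L.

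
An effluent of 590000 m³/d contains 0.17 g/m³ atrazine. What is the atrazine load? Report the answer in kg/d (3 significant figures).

100 kg/d

590000 m³/d = 6.829 m³/s.
Mass flux = Q·C = 6.829 m³/s × 0.17 g/m³ = 1.161 g/s.
= 1.161 g/s × 86.4 = 100.3 kg/d.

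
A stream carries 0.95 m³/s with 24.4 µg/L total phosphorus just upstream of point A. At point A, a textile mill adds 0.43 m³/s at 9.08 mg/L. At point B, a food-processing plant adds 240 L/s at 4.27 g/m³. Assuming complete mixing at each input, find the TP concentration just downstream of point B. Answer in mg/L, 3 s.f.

24.4 µg/L = 0.0244 mg/L.
After input A: C = (0.95·0.0244 + 0.43·9.08) / 1.38 = 2.846 mg/L.
240 L/s = 0.24 m³/s.
After input B: C = (1.38·2.846 + 0.24·4.27) / 1.62 = 3.057 mg/L.

3.06 mg/L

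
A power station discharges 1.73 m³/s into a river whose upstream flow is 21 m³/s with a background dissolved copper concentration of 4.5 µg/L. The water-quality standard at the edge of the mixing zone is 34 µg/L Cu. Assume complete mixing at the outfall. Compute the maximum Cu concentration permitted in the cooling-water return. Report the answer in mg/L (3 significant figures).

4.5 µg/L = 0.0045 mg/L.
34 µg/L = 0.034 mg/L.
Mass balance: 0.034·22.73 = 1.73·Cₑ + 21·0.0045.
Cₑ = (0.7728 − 0.0945) / 1.73 = 0.3921 mg/L.

0.392 mg/L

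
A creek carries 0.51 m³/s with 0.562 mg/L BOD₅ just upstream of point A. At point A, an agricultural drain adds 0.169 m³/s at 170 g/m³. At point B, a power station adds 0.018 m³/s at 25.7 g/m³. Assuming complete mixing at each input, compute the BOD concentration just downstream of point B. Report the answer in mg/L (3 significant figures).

42.3 mg/L

After input A: C = (0.51·0.562 + 0.169·170) / 0.679 = 42.73 mg/L.
After input B: C = (0.679·42.73 + 0.018·25.7) / 0.697 = 42.29 mg/L.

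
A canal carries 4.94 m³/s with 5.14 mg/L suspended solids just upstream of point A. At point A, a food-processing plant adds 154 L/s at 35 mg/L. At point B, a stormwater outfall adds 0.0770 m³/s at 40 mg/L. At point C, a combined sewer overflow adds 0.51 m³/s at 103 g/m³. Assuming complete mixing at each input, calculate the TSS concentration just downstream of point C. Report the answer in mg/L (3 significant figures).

154 L/s = 0.154 m³/s.
After input A: C = (4.94·5.14 + 0.154·35) / 5.094 = 6.043 mg/L.
After input B: C = (5.094·6.043 + 0.077·40) / 5.171 = 6.548 mg/L.
After input C: C = (5.171·6.548 + 0.51·103) / 5.681 = 15.21 mg/L.

15.2 mg/L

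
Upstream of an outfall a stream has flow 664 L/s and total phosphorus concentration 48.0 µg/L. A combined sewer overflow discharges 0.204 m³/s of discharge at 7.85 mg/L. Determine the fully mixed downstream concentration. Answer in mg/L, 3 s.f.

1.88 mg/L

664 L/s = 0.664 m³/s.
48.0 µg/L = 0.048 mg/L.
Conservation of mass across the mixing zone: C = (0.204·7.85 + 0.664·0.048) / (0.204 + 0.664) = 1.633/0.868 = 1.882 mg/L.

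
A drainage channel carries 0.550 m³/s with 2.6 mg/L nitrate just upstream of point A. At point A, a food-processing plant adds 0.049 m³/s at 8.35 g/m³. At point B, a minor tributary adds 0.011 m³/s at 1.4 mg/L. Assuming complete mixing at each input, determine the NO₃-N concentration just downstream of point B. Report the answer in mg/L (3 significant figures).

3.04 mg/L

After input A: C = (0.55·2.6 + 0.049·8.35) / 0.599 = 3.07 mg/L.
After input B: C = (0.599·3.07 + 0.011·1.4) / 0.61 = 3.04 mg/L.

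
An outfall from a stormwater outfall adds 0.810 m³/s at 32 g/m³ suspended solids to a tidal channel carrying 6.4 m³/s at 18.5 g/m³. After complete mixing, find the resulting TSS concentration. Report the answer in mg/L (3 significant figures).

Flow-weighted mixing gives C = (0.81·32 + 6.4·18.5) / (0.81 + 6.4) = 144.3/7.21 = 20.02 mg/L.

20.0 mg/L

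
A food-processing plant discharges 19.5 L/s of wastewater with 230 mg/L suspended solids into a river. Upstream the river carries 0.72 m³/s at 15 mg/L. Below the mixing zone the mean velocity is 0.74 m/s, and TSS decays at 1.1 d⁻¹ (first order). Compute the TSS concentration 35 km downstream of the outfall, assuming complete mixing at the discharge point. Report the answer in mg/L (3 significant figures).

11.3 mg/L

19.5 L/s = 0.0195 m³/s.
After complete mixing, C₀ = (0.0195·230 + 0.72·15) / 0.7395 = 20.67 mg/L.
Travel time t = 3.5e+04 m / 0.74 m/s = 4.73e+04 s = 0.5474 d.
C = 20.67·exp(−1.1·0.5474) = 20.67·0.5476 = 11.32 mg/L.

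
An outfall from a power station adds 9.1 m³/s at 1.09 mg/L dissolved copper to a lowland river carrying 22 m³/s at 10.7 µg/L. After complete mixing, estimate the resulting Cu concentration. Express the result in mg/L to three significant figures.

10.7 µg/L = 0.0107 mg/L.
Conservation of mass across the mixing zone: C = (9.1·1.09 + 22·0.0107) / (9.1 + 22) = 10.15/31.1 = 0.3265 mg/L.

0.327 mg/L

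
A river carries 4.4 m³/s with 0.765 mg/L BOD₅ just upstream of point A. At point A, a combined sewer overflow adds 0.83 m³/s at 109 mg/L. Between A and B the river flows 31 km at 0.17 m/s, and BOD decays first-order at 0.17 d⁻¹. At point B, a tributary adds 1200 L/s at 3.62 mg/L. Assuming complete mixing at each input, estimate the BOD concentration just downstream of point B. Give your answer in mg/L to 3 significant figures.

10.9 mg/L

After input A: C = (4.4·0.765 + 0.83·109) / 5.23 = 17.94 mg/L.
Over the 31 km reach to input B (t = 1.824e+05 s = 2.111 d), decay gives C = 17.94·exp(−0.17·2.111) = 12.53 mg/L.
1200 L/s = 1.2 m³/s.
After input B: C = (5.23·12.53 + 1.2·3.62) / 6.43 = 10.87 mg/L.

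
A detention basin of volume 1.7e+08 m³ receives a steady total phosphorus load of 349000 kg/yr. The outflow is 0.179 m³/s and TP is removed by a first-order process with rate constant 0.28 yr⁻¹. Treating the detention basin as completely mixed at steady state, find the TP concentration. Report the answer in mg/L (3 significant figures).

Outflow Q = 0.179 m³/s × 3.156e+07 s/yr = 5.649e+06 m³/yr.
Steady-state CSTR mass balance: W = Q·C + k·V·C, so C = W/(Q + kV).
Q + kV = 5.649e+06 + 0.28·1.7e+08 = 5.325e+07 m³/yr.
C = 349000/5.325e+07 = 0.006554 kg/m³ = 6.554 mg/L.

6.55 mg/L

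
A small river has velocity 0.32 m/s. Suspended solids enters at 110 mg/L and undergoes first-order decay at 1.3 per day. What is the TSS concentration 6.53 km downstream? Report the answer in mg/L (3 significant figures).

Travel time t = 6.53 km / 0.32 m/s = 6530/0.32 = 2.041e+04 s = 0.2362 d.
First-order decay: C = 110·exp(−1.3·0.2362) = 110·0.7356 = 80.92 mg/L.

80.9 mg/L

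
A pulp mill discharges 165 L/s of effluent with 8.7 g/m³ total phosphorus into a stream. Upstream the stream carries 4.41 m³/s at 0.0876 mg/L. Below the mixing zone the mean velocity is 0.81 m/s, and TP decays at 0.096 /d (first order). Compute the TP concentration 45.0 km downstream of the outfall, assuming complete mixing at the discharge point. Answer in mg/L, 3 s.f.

0.374 mg/L

165 L/s = 0.165 m³/s.
After complete mixing, C₀ = (0.165·8.7 + 4.41·0.0876) / 4.575 = 0.3982 mg/L.
Travel time t = 4.5e+04 m / 0.81 m/s = 5.556e+04 s = 0.643 d.
C = 0.3982·exp(−0.096·0.643) = 0.3982·0.9401 = 0.3744 mg/L.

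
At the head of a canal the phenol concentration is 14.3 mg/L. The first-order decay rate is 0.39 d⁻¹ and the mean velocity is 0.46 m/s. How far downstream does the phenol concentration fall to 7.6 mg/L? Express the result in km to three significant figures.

64.4 km

From C = C₀·e^(−kt), t = ln(C₀/C)/k = ln(14.3/7.6)/0.39 = 0.6321/0.39 = 1.621 d.
Distance = v·t = 0.46 m/s × 1.4e+05 s = 6.442e+04 m = 64.42 km.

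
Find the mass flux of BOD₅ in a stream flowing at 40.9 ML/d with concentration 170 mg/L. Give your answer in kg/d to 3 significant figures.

6950 kg/d

40.9 ML/d = 0.4734 m³/s.
Mass flux = Q·C = 0.4734 m³/s × 170 g/m³ = 80.47 g/s.
= 80.47 g/s × 86.4 = 6953 kg/d.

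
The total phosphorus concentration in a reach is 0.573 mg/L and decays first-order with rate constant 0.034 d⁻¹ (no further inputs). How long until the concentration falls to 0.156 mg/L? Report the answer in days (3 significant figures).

38.3 d

t = ln(C₀/C)/k = ln(0.573/0.156)/0.034 = 1.301/0.034 = 38.27 d.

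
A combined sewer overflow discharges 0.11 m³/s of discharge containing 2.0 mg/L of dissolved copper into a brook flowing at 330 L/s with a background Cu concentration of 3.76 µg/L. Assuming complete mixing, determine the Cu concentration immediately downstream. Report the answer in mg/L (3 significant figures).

330 L/s = 0.33 m³/s.
3.76 µg/L = 0.00376 mg/L.
Flow-weighted mixing gives C = (0.11·2 + 0.33·0.00376) / (0.11 + 0.33) = 0.2212/0.44 = 0.5028 mg/L.

0.503 mg/L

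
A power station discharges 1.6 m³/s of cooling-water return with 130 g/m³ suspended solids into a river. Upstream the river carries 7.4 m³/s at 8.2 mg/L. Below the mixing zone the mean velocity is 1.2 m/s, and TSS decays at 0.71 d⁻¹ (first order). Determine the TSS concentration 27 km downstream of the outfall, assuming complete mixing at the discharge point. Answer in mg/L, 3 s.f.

After complete mixing, C₀ = (1.6·130 + 7.4·8.2) / 9 = 29.85 mg/L.
Travel time t = 2.7e+04 m / 1.2 m/s = 2.25e+04 s = 0.2604 d.
C = 29.85·exp(−0.71·0.2604) = 29.85·0.8312 = 24.81 mg/L.

24.8 mg/L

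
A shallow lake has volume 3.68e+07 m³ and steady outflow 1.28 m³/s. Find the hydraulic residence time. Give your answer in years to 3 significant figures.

0.911 yr

Q = 1.28 m³/s × 3.156e+07 s/yr = 4.039e+07 m³/yr.
Hydraulic residence time τ = V/Q = 3.68e+07/4.039e+07 = 0.911 yr.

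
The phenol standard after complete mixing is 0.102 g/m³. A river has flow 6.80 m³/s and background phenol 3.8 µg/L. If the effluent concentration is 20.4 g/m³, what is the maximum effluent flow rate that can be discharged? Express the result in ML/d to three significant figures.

3.8 µg/L = 0.0038 mg/L.
Mass balance at complete mixing: C_std·(Q_w + Q_r) = Q_w·C_e + Q_r·C_b.
Rearranging, Q_w = Q_r·(C_std − C_b)/(C_e − C_std) = 6.80·(0.102 − 0.0038) / (20.4 − 0.102) = 0.0329 m³/s.
= 2.842 ML/d.

2.84 ML/d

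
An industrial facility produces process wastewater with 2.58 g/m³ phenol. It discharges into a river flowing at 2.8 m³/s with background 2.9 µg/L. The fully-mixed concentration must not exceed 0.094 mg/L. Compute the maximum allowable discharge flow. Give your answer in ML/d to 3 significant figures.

2.9 µg/L = 0.0029 mg/L.
Mass balance at complete mixing: C_std·(Q_w + Q_r) = Q_w·C_e + Q_r·C_b.
Rearranging, Q_w = Q_r·(C_std − C_b)/(C_e − C_std) = 2.8·(0.094 − 0.0029) / (2.58 − 0.094) = 0.1026 m³/s.
= 8.865 ML/d.

8.87 ML/d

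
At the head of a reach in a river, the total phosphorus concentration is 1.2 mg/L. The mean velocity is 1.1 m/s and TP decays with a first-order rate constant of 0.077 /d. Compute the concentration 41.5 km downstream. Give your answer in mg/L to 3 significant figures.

1.16 mg/L

Travel time t = 41.5 km / 1.1 m/s = 4.15e+04/1.1 = 3.773e+04 s = 0.4367 d.
First-order decay: C = 1.2·exp(−0.077·0.4367) = 1.2·0.9669 = 1.16 mg/L.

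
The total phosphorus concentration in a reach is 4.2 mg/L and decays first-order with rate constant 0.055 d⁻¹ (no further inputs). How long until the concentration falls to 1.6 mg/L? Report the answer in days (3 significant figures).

t = ln(C₀/C)/k = ln(4.2/1.6)/0.055 = 0.9651/0.055 = 17.55 d.

17.5 d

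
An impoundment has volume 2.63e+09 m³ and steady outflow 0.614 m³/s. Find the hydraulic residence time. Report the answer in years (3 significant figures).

Q = 0.614 m³/s × 3.156e+07 s/yr = 1.938e+07 m³/yr.
Hydraulic residence time τ = V/Q = 2.63e+09/1.938e+07 = 135.7 yr.

136 yr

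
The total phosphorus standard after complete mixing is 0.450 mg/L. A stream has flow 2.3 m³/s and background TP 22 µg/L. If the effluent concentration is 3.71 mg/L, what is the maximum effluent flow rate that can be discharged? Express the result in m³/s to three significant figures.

0.302 m³/s

22 µg/L = 0.022 mg/L.
Mass balance at complete mixing: C_std·(Q_w + Q_r) = Q_w·C_e + Q_r·C_b.
Rearranging, Q_w = Q_r·(C_std − C_b)/(C_e − C_std) = 2.3·(0.45 − 0.022) / (3.71 − 0.45) = 0.302 m³/s.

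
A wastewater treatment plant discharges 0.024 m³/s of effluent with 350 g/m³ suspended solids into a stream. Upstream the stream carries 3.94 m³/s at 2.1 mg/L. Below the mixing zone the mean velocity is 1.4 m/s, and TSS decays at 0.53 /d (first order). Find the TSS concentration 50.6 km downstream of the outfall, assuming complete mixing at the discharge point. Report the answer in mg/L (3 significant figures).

3.37 mg/L

After complete mixing, C₀ = (0.024·350 + 3.94·2.1) / 3.964 = 4.206 mg/L.
Travel time t = 5.06e+04 m / 1.4 m/s = 3.614e+04 s = 0.4183 d.
C = 4.206·exp(−0.53·0.4183) = 4.206·0.8011 = 3.37 mg/L.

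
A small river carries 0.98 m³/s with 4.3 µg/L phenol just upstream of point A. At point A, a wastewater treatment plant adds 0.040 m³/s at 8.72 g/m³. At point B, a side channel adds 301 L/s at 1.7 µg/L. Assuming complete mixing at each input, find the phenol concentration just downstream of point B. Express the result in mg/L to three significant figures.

0.268 mg/L

4.3 µg/L = 0.0043 mg/L.
After input A: C = (0.98·0.0043 + 0.04·8.72) / 1.02 = 0.3461 mg/L.
301 L/s = 0.301 m³/s.
1.7 µg/L = 0.0017 mg/L.
After input B: C = (1.02·0.3461 + 0.301·0.0017) / 1.321 = 0.2676 mg/L.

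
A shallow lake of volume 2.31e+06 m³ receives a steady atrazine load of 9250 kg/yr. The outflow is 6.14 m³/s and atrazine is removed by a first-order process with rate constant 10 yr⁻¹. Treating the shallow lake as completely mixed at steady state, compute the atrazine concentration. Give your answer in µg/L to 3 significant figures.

Outflow Q = 6.14 m³/s × 3.156e+07 s/yr = 1.938e+08 m³/yr.
Steady-state CSTR mass balance: W = Q·C + k·V·C, so C = W/(Q + kV).
Q + kV = 1.938e+08 + 10·2.31e+06 = 2.169e+08 m³/yr.
C = 9250/2.169e+08 = 4.265e-05 kg/m³ = 0.04265 mg/L = 42.65 µg/L.

42.7 µg/L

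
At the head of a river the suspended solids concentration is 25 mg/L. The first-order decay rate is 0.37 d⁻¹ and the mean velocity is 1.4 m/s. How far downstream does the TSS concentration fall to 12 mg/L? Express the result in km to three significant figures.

240 km

From C = C₀·e^(−kt), t = ln(C₀/C)/k = ln(25/12)/0.37 = 0.734/0.37 = 1.984 d.
Distance = v·t = 1.4 m/s × 1.714e+05 s = 2.399e+05 m = 239.9 km.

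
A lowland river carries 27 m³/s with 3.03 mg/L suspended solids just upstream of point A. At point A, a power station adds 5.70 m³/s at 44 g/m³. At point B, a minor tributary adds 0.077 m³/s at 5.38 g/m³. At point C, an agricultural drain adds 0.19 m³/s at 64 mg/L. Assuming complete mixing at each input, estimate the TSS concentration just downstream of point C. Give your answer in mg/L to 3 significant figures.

10.5 mg/L

After input A: C = (27·3.03 + 5.7·44) / 32.7 = 10.17 mg/L.
After input B: C = (32.7·10.17 + 0.077·5.38) / 32.78 = 10.16 mg/L.
After input C: C = (32.78·10.16 + 0.19·64) / 32.97 = 10.47 mg/L.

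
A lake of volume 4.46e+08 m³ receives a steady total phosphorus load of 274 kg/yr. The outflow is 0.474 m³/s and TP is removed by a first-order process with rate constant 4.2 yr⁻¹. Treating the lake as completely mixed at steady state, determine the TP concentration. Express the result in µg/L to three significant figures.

Outflow Q = 0.474 m³/s × 3.156e+07 s/yr = 1.496e+07 m³/yr.
Steady-state CSTR mass balance: W = Q·C + k·V·C, so C = W/(Q + kV).
Q + kV = 1.496e+07 + 4.2·4.46e+08 = 1.888e+09 m³/yr.
C = 274/1.888e+09 = 1.451e-07 kg/m³ = 0.0001451 mg/L = 0.1451 µg/L.

0.145 µg/L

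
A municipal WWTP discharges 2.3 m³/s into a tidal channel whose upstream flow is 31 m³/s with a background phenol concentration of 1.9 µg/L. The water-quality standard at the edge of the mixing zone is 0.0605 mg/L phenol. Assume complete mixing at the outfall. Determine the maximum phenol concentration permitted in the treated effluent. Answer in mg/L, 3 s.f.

1.9 µg/L = 0.0019 mg/L.
Mass balance: 0.0605·33.3 = 2.3·Cₑ + 31·0.0019.
Cₑ = (2.015 − 0.0589) / 2.3 = 0.8503 mg/L.

0.850 mg/L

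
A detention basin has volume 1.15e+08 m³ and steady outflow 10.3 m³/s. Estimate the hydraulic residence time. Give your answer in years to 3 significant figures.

Q = 10.3 m³/s × 3.156e+07 s/yr = 3.25e+08 m³/yr.
Hydraulic residence time τ = V/Q = 1.15e+08/3.25e+08 = 0.3538 yr.

0.354 yr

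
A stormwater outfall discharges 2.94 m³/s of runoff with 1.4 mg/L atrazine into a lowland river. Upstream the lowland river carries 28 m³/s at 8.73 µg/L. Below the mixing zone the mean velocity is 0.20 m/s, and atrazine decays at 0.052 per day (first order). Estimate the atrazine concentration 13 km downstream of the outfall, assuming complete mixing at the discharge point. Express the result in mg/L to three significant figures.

8.73 µg/L = 0.00873 mg/L.
After complete mixing, C₀ = (2.94·1.4 + 28·0.00873) / 30.94 = 0.1409 mg/L.
Travel time t = 1.3e+04 m / 0.20 m/s = 6.5e+04 s = 0.7523 d.
C = 0.1409·exp(−0.052·0.7523) = 0.1409·0.9616 = 0.1355 mg/L.

0.136 mg/L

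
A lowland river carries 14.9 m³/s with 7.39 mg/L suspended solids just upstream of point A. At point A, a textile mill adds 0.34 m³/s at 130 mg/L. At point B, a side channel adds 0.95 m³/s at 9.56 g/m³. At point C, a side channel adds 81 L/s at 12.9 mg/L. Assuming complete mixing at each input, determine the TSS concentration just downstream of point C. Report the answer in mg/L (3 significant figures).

10.1 mg/L

After input A: C = (14.9·7.39 + 0.34·130) / 15.24 = 10.13 mg/L.
After input B: C = (15.24·10.13 + 0.95·9.56) / 16.19 = 10.09 mg/L.
81 L/s = 0.081 m³/s.
After input C: C = (16.19·10.09 + 0.081·12.9) / 16.27 = 10.11 mg/L.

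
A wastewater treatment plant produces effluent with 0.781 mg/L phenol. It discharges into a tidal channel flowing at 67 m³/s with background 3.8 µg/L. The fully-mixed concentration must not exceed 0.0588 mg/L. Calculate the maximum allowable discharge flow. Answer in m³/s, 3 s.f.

5.10 m³/s

3.8 µg/L = 0.0038 mg/L.
Mass balance at complete mixing: C_std·(Q_w + Q_r) = Q_w·C_e + Q_r·C_b.
Rearranging, Q_w = Q_r·(C_std − C_b)/(C_e − C_std) = 67·(0.0588 − 0.0038) / (0.781 − 0.0588) = 5.102 m³/s.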